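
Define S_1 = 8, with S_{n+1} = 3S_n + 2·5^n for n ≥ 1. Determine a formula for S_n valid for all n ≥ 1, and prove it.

Claim: S_n = 3^n + 5^n.

Base case: S_1 = 8, and 3^1 + 5^1 = 3 + 5 = 8.
Assume S_k = 3^k + 5^k for some k ≥ 1.
Then S_{k+1} = 3S_k + 2·5^k = 3·(3^k + 5^k) + 2·5^k = 3^{k+1} + 3·5^k + 2·5^k = 3^{k+1} + 5·5^k = 3^{k+1} + 5^{k+1}.
By induction, S_n = 3^n + 5^n for all n ≥ 1.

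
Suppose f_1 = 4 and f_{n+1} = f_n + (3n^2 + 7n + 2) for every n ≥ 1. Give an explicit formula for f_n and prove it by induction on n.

Claim: f_n = n^3 + 2n^2 − n + 2.

Base case: f_1 = 4, and 1^3 + 2·1^2 − 1 + 2 = 4.
Assume f_k = k^3 + 2k^2 − k + 2.
Then f_{k+1} = f_k + (3k^2 + 7k + 2) = (k^3 + 2k^2 − k + 2) + (3k^2 + 7k + 2) = k^3 + 5k^2 + 6k + 4,
and (k+1)^3 + 2·(k+1)^2 − (k+1) + 2 = k^3 + 5k^2 + 6k + 4.
Hence f_n = n^3 + 2n^2 − n + 2 for every n ≥ 1, by induction.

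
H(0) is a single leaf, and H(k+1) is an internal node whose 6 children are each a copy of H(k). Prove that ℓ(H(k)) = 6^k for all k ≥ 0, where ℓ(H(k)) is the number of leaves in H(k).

Base case: ℓ(H(0)) = 1, and 6^0 = 1.
Assume ℓ(H(r)) = 6^r.
Then ℓ(H(r+1)) = 6·ℓ(H(r)) = 6·6^r = 6^{r+1}.
Hence ℓ(H(k)) = 6^k for every k ≥ 0, by induction.

ℓ(H(k)) = 6^k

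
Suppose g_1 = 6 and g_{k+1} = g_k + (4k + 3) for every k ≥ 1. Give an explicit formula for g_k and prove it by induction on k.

Claim: g_k = 2k^2 + k + 3.

Base case: g_1 = 6, and 2·1^2 + 1 + 3 = 6.
Assume g_r = 2r^2 + r + 3.
Then g_{r+1} = g_r + (4r + 3) = (2r^2 + r + 3) + (4r + 3) = 2r^2 + 5r + 6,
and 2·(r+1)^2 + (r+1) + 3 = 2r^2 + 5r + 6.
This completes the inductive step, so g_k = 2k^2 + k + 3 for all k ≥ 1.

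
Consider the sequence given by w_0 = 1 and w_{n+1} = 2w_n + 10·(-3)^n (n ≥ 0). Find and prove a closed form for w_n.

Claim: w_n = 3·2^n − 2·(-3)^n.

Base case: w_0 = 1, and 3·2^0 − 2·(-3)^0 = 3 − 2 = 1.
Assume w_r = 3·2^r − 2·(-3)^r for some r ≥ 0.
Then w_{r+1} = 2w_r + 10·(-3)^r = 2·(3·2^r − 2·(-3)^r) + 10·(-3)^r = 3·2^{r+1} − 4·(-3)^r + 10·(-3)^r = 3·2^{r+1} + 6·(-3)^r = 3·2^{r+1} − 2·(-3)^{r+1}.
Hence w_n = 3·2^n − 2·(-3)^n for every n ≥ 0, by induction.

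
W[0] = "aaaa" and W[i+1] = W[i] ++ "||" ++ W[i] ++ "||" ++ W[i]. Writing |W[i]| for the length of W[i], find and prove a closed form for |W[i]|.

Claim: |W[i]| = 6·3^i − 2.

Base case: |W[0]| = 4, and 6·3^0 − 2 = 4.
Assume |W[j]| = 6·3^j − 2.
Then |W[j+1]| = 3|W[j]| + 4 = 3(6·3^j − 2) + 4 = 6·3^{j+1} − 6 + 4 = 6·3^{j+1} − 2.
Hence |W[i]| = 6·3^i − 2 for every i ≥ 0, by induction.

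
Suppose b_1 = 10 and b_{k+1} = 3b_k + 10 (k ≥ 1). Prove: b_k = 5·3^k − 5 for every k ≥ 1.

Base case: b_1 = 10, and 5·3^1 − 5 = 15 − 5 = 10.
Assume b_j = 5·3^j − 5 for some j ≥ 1.
Then b_{j+1} = 3b_j + 10 = 3·(5·3^j − 5) + 10 = 15·3^j − 15 + 10 = 5·3^{j+1} − 5.
This completes the inductive step, so b_k = 5·3^k − 5 for all k ≥ 1.

b_k = 5·3^k − 5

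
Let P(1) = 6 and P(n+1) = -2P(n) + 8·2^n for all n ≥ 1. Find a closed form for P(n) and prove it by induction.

Claim: P(n) = -(-2)^n + 2·2^n.

Base case: P(1) = 6, and -(-2)^1 + 2·2^1 = 2 + 4 = 6.
Assume P(m) = -(-2)^m + 2·2^m for some m ≥ 1.
Then P(m+1) = -2P(m) + 8·2^m = -2·(-(-2)^m + 2·2^m) + 8·2^m = -(-2)^{m+1} − 4·2^m + 8·2^m = -(-2)^{m+1} + 4·2^m = -(-2)^{m+1} + 2·2^{m+1}.
This completes the inductive step, so P(n) = -(-2)^n + 2·2^n for all n ≥ 1.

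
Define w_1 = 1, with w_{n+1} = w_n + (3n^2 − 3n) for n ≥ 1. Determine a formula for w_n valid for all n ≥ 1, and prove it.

Claim: w_n = n^3 − 3n^2 + 2n + 1.

Base case: w_1 = 1, and 1^3 − 3·1^2 + 2·1 + 1 = 1.
Assume w_r = r^3 − 3r^2 + 2r + 1.
Then w_{r+1} = w_r + (3r^2 − 3r) = (r^3 − 3r^2 + 2r + 1) + (3r^2 − 3r) = r^3 − r + 1,
and (r+1)^3 − 3·(r+1)^2 + 2·(r+1) + 1 = r^3 − r + 1.
This completes the inductive step, so w_n = n^3 − 3n^2 + 2n + 1 for all n ≥ 1.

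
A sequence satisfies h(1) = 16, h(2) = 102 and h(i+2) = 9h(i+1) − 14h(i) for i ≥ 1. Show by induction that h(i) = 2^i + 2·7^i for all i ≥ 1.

Base cases: h(1) = 16 and 2^1 + 2·7^1 = 16; h(2) = 102 and 2^2 + 2·7^2 = 102.
Assume h(j) = 2^j + 2·7^j for all 1 ≤ j ≤ k, where k ≥ 2.
Then h(k+1) = 9h(k) − 14h(k−1) = 9·(2^k + 2·7^k) − 14·(2^{k−1} + 2·7^{k−1}) = (9·2 − 14)2^{k−1} + 2·(9·7 − 14)7^{k−1} = 4·2^{k−1} + 98·7^{k−1} = 2^{k+1} + 2·7^{k+1}.
So the formula holds for k+1, and by strong induction h(i) = 2^i + 2·7^i for all i ≥ 1.

h(i) = 2^i + 2·7^i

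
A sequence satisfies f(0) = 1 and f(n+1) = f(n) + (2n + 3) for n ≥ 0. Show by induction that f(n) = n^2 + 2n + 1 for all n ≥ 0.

Base case: f(0) = 1, and 0^2 + 2·0 + 1 = 1.
Assume f(j) = j^2 + 2j + 1.
Then f(j+1) = f(j) + (2j + 3) = (j^2 + 2j + 1) + (2j + 3) = j^2 + 4j + 4,
and (j+1)^2 + 2·(j+1) + 1 = j^2 + 4j + 4.
Hence f(n) = n^2 + 2n + 1 for every n ≥ 0, by induction.

f(n) = n^2 + 2n + 1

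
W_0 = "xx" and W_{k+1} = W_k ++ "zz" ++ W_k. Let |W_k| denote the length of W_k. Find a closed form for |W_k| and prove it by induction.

Claim: |W_k| = 2^{k+2} − 2.

Base case: |W_0| = 2, and 2^{0+2} − 2 = 2.
Assume |W_m| = 2^{m+2} − 2.
Then |W_{m+1}| = |W_m| + 2 + |W_m| = 2|W_m| + 2 = 2(2^{m+2} − 2) + 2 = 2^{m+3} − 4 + 2 = 2^{m+3} − 2.
This completes the inductive step, so |W_k| = 2^{k+2} − 2 for all k ≥ 0.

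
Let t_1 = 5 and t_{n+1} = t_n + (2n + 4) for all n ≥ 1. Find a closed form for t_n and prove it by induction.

Claim: t_n = n^2 + 3n + 1.

Base case: t_1 = 5, and 1^2 + 3·1 + 1 = 5.
Assume t_r = r^2 + 3r + 1.
Then t_{r+1} = t_r + (2r + 4) = (r^2 + 3r + 1) + (2r + 4) = r^2 + 5r + 5,
and (r+1)^2 + 3·(r+1) + 1 = r^2 + 5r + 5.
Hence t_n = n^2 + 3n + 1 for every n ≥ 1, by induction.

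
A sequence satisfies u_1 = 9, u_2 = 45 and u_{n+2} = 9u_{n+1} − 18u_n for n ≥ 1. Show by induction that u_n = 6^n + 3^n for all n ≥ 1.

Base cases: u_1 = 9 and 6^1 + 3^1 = 9; u_2 = 45 and 6^2 + 3^2 = 45.
Assume u_j = 6^j + 3^j for all 1 ≤ j ≤ r, where r ≥ 2.
Then u_{r+1} = 9u_r − 18u_{r−1} = 9·(6^r + 3^r) − 18·(6^{r−1} + 3^{r−1}) = (9·6 − 18)6^{r−1} + (9·3 − 18)3^{r−1} = 36·6^{r−1} + 9·3^{r−1} = 6^{r+1} + 3^{r+1}.
By strong induction, u_n = 6^n + 3^n for all n ≥ 1.

u_n = 6^n + 3^n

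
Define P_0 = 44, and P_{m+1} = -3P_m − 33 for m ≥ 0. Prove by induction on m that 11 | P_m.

Base case: P_0 = 44 = 11·4, so 11 | P_0.
Assume 11 | P_r, so P_r = 11t for some integer t.
Then P_{r+1} = -3P_r − 33 = -3·(11t) − 33 = 11(-3t − 3), so 11 | P_{r+1}.
By induction, 11 | P_m for all m ≥ 0.

11 | P_m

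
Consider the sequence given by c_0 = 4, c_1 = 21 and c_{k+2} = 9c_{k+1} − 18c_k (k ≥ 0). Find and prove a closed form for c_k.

Claim: c_k = 3·6^k + 3^k.

Base cases: c_0 = 4 and 3·6^0 + 3^0 = 4; c_1 = 21 and 3·6^1 + 3^1 = 21.
Assume c_j = 3·6^j + 3^j for all 0 ≤ j ≤ m, where m ≥ 1.
Then c_{m+1} = 9c_m − 18c_{m−1} = 9·(3·6^m + 3^m) − 18·(3·6^{m−1} + 3^{m−1}) = 3·(9·6 − 18)6^{m−1} + (9·3 − 18)3^{m−1} = 108·6^{m−1} + 9·3^{m−1} = 3·6^{m+1} + 3^{m+1}.
Hence c_k = 3·6^k + 3^k for every k ≥ 0, by strong induction.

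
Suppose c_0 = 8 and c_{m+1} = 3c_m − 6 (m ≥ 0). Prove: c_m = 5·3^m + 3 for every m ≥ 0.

Base case: c_0 = 8, and 5·3^0 + 3 = 5 + 3 = 8.
Assume c_j = 5·3^j + 3 for some j ≥ 0.
Then c_{j+1} = 3c_j − 6 = 3·(5·3^j + 3) − 6 = 15·3^j + 9 − 6 = 5·3^{j+1} + 3.
So the formula holds for j+1, and by induction c_m = 5·3^m + 3 for all m ≥ 0.

c_m = 5·3^m + 3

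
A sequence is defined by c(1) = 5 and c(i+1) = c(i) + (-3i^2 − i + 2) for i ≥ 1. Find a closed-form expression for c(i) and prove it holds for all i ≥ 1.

Claim: c(i) = -i^3 + i^2 + 2i + 3.

Base case: c(1) = 5, and -1^3 + 1^2 + 2·1 + 3 = 5.
Assume c(k) = -k^3 + k^2 + 2k + 3.
Then c(k+1) = c(k) + (-3k^2 − k + 2) = (-k^3 + k^2 + 2k + 3) + (-3k^2 − k + 2) = -k^3 − 2k^2 + k + 5,
and -(k+1)^3 + (k+1)^2 + 2·(k+1) + 3 = -k^3 − 2k^2 + k + 5.
By induction, c(i) = -i^3 + i^2 + 2i + 3 for all i ≥ 1.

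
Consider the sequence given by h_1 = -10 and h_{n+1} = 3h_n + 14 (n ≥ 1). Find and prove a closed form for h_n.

Claim: h_n = -3^n − 7.

Base case: h_1 = -10, and -3^1 − 7 = -3 − 7 = -10.
Assume h_m = -3^m − 7 for some m ≥ 1.
Then h_{m+1} = 3h_m + 14 = 3·(-3^m − 7) + 14 = -3^{m+1} − 21 + 14 = -3^{m+1} − 7.
So the formula holds for m+1, and by induction h_n = -3^n − 7 for all n ≥ 1.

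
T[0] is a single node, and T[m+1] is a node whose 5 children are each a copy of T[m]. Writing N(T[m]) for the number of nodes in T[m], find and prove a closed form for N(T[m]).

Claim: N(T[m]) = (5^{m+1} − 1)/4.

Base case: N(T[0]) = 1, and (5^{0+1} − 1)/4 = 1.
Assume N(T[k]) = (5^{k+1} − 1)/4.
Then N(T[k+1]) = 1 + 5N(T[k]) = 1 + 5·(5^{k+1} − 1)/4 = 1 + (5^{k+2} − 5)/4 = (4 + 5^{k+2} − 5)/4 = (5^{k+2} − 1)/4.
So the formula holds for k+1, and by induction N(T[m]) = (5^{m+1} − 1)/4 for all m ≥ 0.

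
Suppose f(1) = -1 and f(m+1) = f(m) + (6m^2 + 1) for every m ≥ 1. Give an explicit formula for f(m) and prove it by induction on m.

Claim: f(m) = 2m^3 − 3m^2 + 2m − 2.

Base case: f(1) = -1, and 2·1^3 − 3·1^2 + 2·1 − 2 = -1.
Assume f(k) = 2k^3 − 3k^2 + 2k − 2.
Then f(k+1) = f(k) + (6k^2 + 1) = (2k^3 − 3k^2 + 2k − 2) + (6k^2 + 1) = 2k^3 + 3k^2 + 2k − 1,
and 2·(k+1)^3 − 3·(k+1)^2 + 2·(k+1) − 2 = 2k^3 + 3k^2 + 2k − 1.
This completes the inductive step, so f(m) = 2m^3 − 3m^2 + 2m − 2 for all m ≥ 1.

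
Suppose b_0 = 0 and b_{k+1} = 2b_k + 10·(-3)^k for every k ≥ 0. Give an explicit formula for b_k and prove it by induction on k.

Claim: b_k = 2·2^k − 2·(-3)^k.

Base case: b_0 = 0, and 2·2^0 − 2·(-3)^0 = 2 − 2 = 0.
Assume b_j = 2·2^j − 2·(-3)^j for some j ≥ 0.
Then b_{j+1} = 2b_j + 10·(-3)^j = 2·(2·2^j − 2·(-3)^j) + 10·(-3)^j = 2·2^{j+1} − 4·(-3)^j + 10·(-3)^j = 2·2^{j+1} + 6·(-3)^j = 2·2^{j+1} − 2·(-3)^{j+1}.
Hence b_k = 2·2^k − 2·(-3)^k for every k ≥ 0, by induction.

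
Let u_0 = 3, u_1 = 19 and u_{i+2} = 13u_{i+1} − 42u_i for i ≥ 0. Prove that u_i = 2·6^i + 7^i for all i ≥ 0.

Base cases: u_0 = 3 and 2·6^0 + 7^0 = 3; u_1 = 19 and 2·6^1 + 7^1 = 19.
Assume u_j = 2·6^j + 7^j for all 0 ≤ j ≤ k, where k ≥ 1.
Then u_{k+1} = 13u_k − 42u_{k−1} = 13·(2·6^k + 7^k) − 42·(2·6^{k−1} + 7^{k−1}) = 2·(13·6 − 42)6^{k−1} + (13·7 − 42)7^{k−1} = 72·6^{k−1} + 49·7^{k−1} = 2·6^{k+1} + 7^{k+1}.
This completes the inductive step, so u_i = 2·6^i + 7^i for all i ≥ 0.

u_i = 2·6^i + 7^i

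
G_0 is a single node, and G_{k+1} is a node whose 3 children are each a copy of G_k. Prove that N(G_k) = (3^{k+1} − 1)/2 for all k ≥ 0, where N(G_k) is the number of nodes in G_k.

Base case: N(G_0) = 1, and (3^{0+1} − 1)/2 = 1.
Assume N(G_m) = (3^{m+1} − 1)/2.
Then N(G_{m+1}) = 1 + 3N(G_m) = 1 + 3·(3^{m+1} − 1)/2 = 1 + (3^{m+2} − 3)/2 = (2 + 3^{m+2} − 3)/2 = (3^{m+2} − 1)/2.
This completes the inductive step, so N(G_k) = (3^{k+1} − 1)/2 for all k ≥ 0.

N(G_k) = (3^{k+1} − 1)/2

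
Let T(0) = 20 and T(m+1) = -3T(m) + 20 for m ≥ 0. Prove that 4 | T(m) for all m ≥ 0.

Base case: T(0) = 20 = 4·5, so 4 | T(0).
Assume 4 | T(k), so T(k) = 4t for some integer t.
Then T(k+1) = -3T(k) + 20 = -3·(4t) + 20 = 4(-3t + 5), so 4 | T(k+1).
Hence 4 | T(m) for every m ≥ 0, by induction.

4 | T(m)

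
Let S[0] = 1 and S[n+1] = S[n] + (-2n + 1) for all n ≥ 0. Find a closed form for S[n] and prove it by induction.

Claim: S[n] = -n^2 + 2n + 1.

Base case: S[0] = 1, and -0^2 + 2·0 + 1 = 1.
Assume S[r] = -r^2 + 2r + 1.
Then S[r+1] = S[r] + (-2r + 1) = (-r^2 + 2r + 1) + (-2r + 1) = -r^2 + 2,
and -(r+1)^2 + 2·(r+1) + 1 = -r^2 + 2.
By induction, S[n] = -n^2 + 2n + 1 for all n ≥ 0.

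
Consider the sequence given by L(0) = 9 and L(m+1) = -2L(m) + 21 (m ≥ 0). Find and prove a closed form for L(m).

Claim: L(m) = 2·(-2)^m + 7.

Base case: L(0) = 9, and 2·(-2)^0 + 7 = 2 + 7 = 9.
Assume L(r) = 2·(-2)^r + 7 for some r ≥ 0.
Then L(r+1) = -2L(r) + 21 = -2·(2·(-2)^r + 7) + 21 = -4·(-2)^r − 14 + 21 = 2·(-2)^{r+1} + 7.
So the formula holds for r+1, and by induction L(m) = 2·(-2)^m + 7 for all m ≥ 0.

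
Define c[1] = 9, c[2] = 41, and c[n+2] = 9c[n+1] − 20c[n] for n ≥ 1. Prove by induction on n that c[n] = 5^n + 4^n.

Base cases: c[1] = 9 and 5^1 + 4^1 = 9; c[2] = 41 and 5^2 + 4^2 = 41.
Assume c[j] = 5^j + 4^j for all 1 ≤ j ≤ k, where k ≥ 2.
Then c[k+1] = 9c[k] − 20c[k−1] = 9·(5^k + 4^k) − 20·(5^{k−1} + 4^{k−1}) = (9·5 − 20)5^{k−1} + (9·4 − 20)4^{k−1} = 25·5^{k−1} + 16·4^{k−1} = 5^{k+1} + 4^{k+1}.
This completes the inductive step, so c[n] = 5^n + 4^n for all n ≥ 1.

c[n] = 5^n + 4^n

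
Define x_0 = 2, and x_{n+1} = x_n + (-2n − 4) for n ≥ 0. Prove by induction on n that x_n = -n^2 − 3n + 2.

Base case: x_0 = 2, and -0^2 − 3·0 + 2 = 2.
Assume x_r = -r^2 − 3r + 2.
Then x_{r+1} = x_r + (-2r − 4) = (-r^2 − 3r + 2) + (-2r − 4) = -r^2 − 5r − 2,
and -(r+1)^2 − 3·(r+1) + 2 = -r^2 − 5r − 2.
This completes the inductive step, so x_n = -n^2 − 3n + 2 for all n ≥ 0.

x_n = -n^2 − 3n + 2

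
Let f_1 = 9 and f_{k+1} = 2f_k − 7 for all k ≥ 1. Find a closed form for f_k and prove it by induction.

Claim: f_k = 2^k + 7.

Base case: f_1 = 9, and 2^1 + 7 = 2 + 7 = 9.
Assume f_r = 2^r + 7 for some r ≥ 1.
Then f_{r+1} = 2f_r − 7 = 2·(2^r + 7) − 7 = 2^{r+1} + 14 − 7 = 2^{r+1} + 7.
So the formula holds for r+1, and by induction f_k = 2^k + 7 for all k ≥ 1.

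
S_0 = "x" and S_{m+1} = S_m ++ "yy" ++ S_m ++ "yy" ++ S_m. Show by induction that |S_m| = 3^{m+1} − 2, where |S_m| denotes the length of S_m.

Base case: |S_0| = 1, and 3^{0+1} − 2 = 1.
Assume |S_k| = 3^{k+1} − 2.
Then |S_{k+1}| = 3|S_k| + 4 = 3(3^{k+1} − 2) + 4 = 3^{k+2} − 6 + 4 = 3^{k+2} − 2.
Hence |S_m| = 3^{m+1} − 2 for every m ≥ 0, by induction.

|S_m| = 3^{m+1} − 2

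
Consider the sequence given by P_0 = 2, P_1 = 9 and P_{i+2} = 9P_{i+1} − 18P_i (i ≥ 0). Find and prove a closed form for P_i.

Claim: P_i = 6^i + 3^i.

Base cases: P_0 = 2 and 6^0 + 3^0 = 2; P_1 = 9 and 6^1 + 3^1 = 9.
Assume P_j = 6^j + 3^j for all 0 ≤ j ≤ r, where r ≥ 1.
Then P_{r+1} = 9P_r − 18P_{r−1} = 9·(6^r + 3^r) − 18·(6^{r−1} + 3^{r−1}) = (9·6 − 18)6^{r−1} + (9·3 − 18)3^{r−1} = 36·6^{r−1} + 9·3^{r−1} = 6^{r+1} + 3^{r+1}.
So the formula holds for r+1, and by strong induction P_i = 6^i + 3^i for all i ≥ 0.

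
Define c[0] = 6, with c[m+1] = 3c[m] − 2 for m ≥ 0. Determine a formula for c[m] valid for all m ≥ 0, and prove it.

Claim: c[m] = 5·3^m + 1.

Base case: c[0] = 6, and 5·3^0 + 1 = 5 + 1 = 6.
Assume c[j] = 5·3^j + 1 for some j ≥ 0.
Then c[j+1] = 3c[j] − 2 = 3·(5·3^j + 1) − 2 = 15·3^j + 3 − 2 = 5·3^{j+1} + 1.
Hence c[m] = 5·3^m + 1 for every m ≥ 0, by induction.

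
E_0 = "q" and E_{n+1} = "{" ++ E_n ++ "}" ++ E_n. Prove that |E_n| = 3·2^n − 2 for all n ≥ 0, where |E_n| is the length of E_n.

Base case: |E_0| = 1, and 3·2^0 − 2 = 1.
Assume |E_k| = 3·2^k − 2.
Then |E_{k+1}| = 1 + |E_k| + 1 + |E_k| = 2|E_k| + 2 = 2(3·2^k − 2) + 2 = 3·2^{k+1} − 4 + 2 = 3·2^{k+1} − 2.
This completes the inductive step, so |E_n| = 3·2^n − 2 for all n ≥ 0.

|E_n| = 3·2^n − 2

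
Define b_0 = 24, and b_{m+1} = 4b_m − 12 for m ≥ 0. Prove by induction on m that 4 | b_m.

Base case: b_0 = 24 = 4·6, so 4 | b_0.
Assume 4 | b_k, so b_k = 4t for some integer t.
Then b_{k+1} = 4b_k − 12 = 4·(4t) − 12 = 4(4t − 3), so 4 | b_{k+1}.
So the property holds for k+1, and by induction 4 | b_m for all m ≥ 0.

4 | b_m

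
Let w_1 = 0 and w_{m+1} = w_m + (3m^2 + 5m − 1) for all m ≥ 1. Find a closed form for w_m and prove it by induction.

Claim: w_m = m^3 + m^2 − 3m + 1.

Base case: w_1 = 0, and 1^3 + 1^2 − 3·1 + 1 = 0.
Assume w_k = k^3 + k^2 − 3k + 1.
Then w_{k+1} = w_k + (3k^2 + 5k − 1) = (k^3 + k^2 − 3k + 1) + (3k^2 + 5k − 1) = k^3 + 4k^2 + 2k,
and (k+1)^3 + (k+1)^2 − 3·(k+1) + 1 = k^3 + 4k^2 + 2k.
Hence w_m = m^3 + m^2 − 3m + 1 for every m ≥ 1, by induction.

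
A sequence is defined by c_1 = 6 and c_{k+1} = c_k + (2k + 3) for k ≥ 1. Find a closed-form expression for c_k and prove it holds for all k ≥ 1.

Claim: c_k = k^2 + 2k + 3.

Base case: c_1 = 6, and 1^2 + 2·1 + 3 = 6.
Assume c_r = r^2 + 2r + 3.
Then c_{r+1} = c_r + (2r + 3) = (r^2 + 2r + 3) + (2r + 3) = r^2 + 4r + 6,
and (r+1)^2 + 2·(r+1) + 3 = r^2 + 4r + 6.
This completes the inductive step, so c_k = k^2 + 2k + 3 for all k ≥ 1.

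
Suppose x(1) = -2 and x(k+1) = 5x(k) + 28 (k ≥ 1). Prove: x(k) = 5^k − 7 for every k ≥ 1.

Base case: x(1) = -2, and 5^1 − 7 = 5 − 7 = -2.
Assume x(r) = 5^r − 7 for some r ≥ 1.
Then x(r+1) = 5x(r) + 28 = 5·(5^r − 7) + 28 = 5^{r+1} − 35 + 28 = 5^{r+1} − 7.
By induction, x(k) = 5^k − 7 for all k ≥ 1.

x(k) = 5^k − 7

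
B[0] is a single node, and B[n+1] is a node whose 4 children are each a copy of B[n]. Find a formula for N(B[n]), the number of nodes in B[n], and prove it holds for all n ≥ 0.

Claim: N(B[n]) = (4^{n+1} − 1)/3.

Base case: N(B[0]) = 1, and (4^{0+1} − 1)/3 = 1.
Assume N(B[r]) = (4^{r+1} − 1)/3.
Then N(B[r+1]) = 1 + 4N(B[r]) = 1 + 4·(4^{r+1} − 1)/3 = 1 + (4^{r+2} − 4)/3 = (3 + 4^{r+2} − 4)/3 = (4^{r+2} − 1)/3.
Hence N(B[n]) = (4^{n+1} − 1)/3 for every n ≥ 0, by induction.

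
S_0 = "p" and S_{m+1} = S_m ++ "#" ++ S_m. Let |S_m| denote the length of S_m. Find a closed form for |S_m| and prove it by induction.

Claim: |S_m| = 2^{m+1} − 1.

Base case: |S_0| = 1, and 2^{0+1} − 1 = 1.
Assume |S_j| = 2^{j+1} − 1.
Then |S_{j+1}| = |S_j| + 1 + |S_j| = 2|S_j| + 1 = 2(2^{j+1} − 1) + 1 = 2^{j+2} − 2 + 1 = 2^{j+2} − 1.
So the formula holds for j+1, and by induction |S_m| = 2^{m+1} − 1 for all m ≥ 0.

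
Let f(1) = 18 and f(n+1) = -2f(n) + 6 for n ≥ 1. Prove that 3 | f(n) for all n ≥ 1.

Base case: f(1) = 18 = 3·6, so 3 | f(1).
Assume 3 | f(m), so f(m) = 3t for some integer t.
Then f(m+1) = -2f(m) + 6 = -2·(3t) + 6 = 3(-2t + 2), so 3 | f(m+1).
By induction, 3 | f(n) for all n ≥ 1.

3 | f(n)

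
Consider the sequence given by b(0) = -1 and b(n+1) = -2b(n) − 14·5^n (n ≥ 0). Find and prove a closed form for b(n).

Claim: b(n) = (-2)^n − 2·5^n.

Base case: b(0) = -1, and (-2)^0 − 2·5^0 = 1 − 2 = -1.
Assume b(k) = (-2)^k − 2·5^k for some k ≥ 0.
Then b(k+1) = -2b(k) − 14·5^k = -2·((-2)^k − 2·5^k) − 14·5^k = (-2)^{k+1} + 4·5^k − 14·5^k = (-2)^{k+1} − 10·5^k = (-2)^{k+1} − 2·5^{k+1}.
Hence b(n) = (-2)^n − 2·5^n for every n ≥ 0, by induction.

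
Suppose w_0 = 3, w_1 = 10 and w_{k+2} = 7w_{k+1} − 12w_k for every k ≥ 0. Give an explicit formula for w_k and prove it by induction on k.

Claim: w_k = 4^k + 2·3^k.

Base cases: w_0 = 3 and 4^0 + 2·3^0 = 3; w_1 = 10 and 4^1 + 2·3^1 = 10.
Assume w_j = 4^j + 2·3^j for all 0 ≤ j ≤ r, where r ≥ 1.
Then w_{r+1} = 7w_r − 12w_{r−1} = 7·(4^r + 2·3^r) − 12·(4^{r−1} + 2·3^{r−1}) = (7·4 − 12)4^{r−1} + 2·(7·3 − 12)3^{r−1} = 16·4^{r−1} + 18·3^{r−1} = 4^{r+1} + 2·3^{r+1}.
Hence w_k = 4^k + 2·3^k for every k ≥ 0, by strong induction.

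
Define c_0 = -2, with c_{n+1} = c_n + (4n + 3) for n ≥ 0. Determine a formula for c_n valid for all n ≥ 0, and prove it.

Claim: c_n = 2n^2 + n − 2.

Base case: c_0 = -2, and 2·0^2 + 0 − 2 = -2.
Assume c_m = 2m^2 + m − 2.
Then c_{m+1} = c_m + (4m + 3) = (2m^2 + m − 2) + (4m + 3) = 2m^2 + 5m + 1,
and 2·(m+1)^2 + (m+1) − 2 = 2m^2 + 5m + 1.
By induction, c_n = 2n^2 + n − 2 for all n ≥ 0.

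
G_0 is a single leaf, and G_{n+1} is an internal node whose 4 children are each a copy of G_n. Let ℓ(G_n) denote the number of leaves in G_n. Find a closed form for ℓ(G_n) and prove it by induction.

Claim: ℓ(G_n) = 4^n.

Base case: ℓ(G_0) = 1, and 4^0 = 1.
Assume ℓ(G_j) = 4^j.
Then ℓ(G_{j+1}) = 4·ℓ(G_j) = 4·4^j = 4^{j+1}.
Hence ℓ(G_n) = 4^n for every n ≥ 0, by induction.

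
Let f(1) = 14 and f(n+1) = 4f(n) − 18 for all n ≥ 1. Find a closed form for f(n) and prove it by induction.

Claim: f(n) = 2·4^n + 6.

Base case: f(1) = 14, and 2·4^1 + 6 = 8 + 6 = 14.
Assume f(k) = 2·4^k + 6 for some k ≥ 1.
Then f(k+1) = 4f(k) − 18 = 4·(2·4^k + 6) − 18 = 8·4^k + 24 − 18 = 2·4^{k+1} + 6.
By induction, f(n) = 2·4^n + 6 for all n ≥ 1.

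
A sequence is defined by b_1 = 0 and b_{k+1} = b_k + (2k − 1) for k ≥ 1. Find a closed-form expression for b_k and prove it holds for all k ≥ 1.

Claim: b_k = k^2 − 2k + 1.

Base case: b_1 = 0, and 1^2 − 2·1 + 1 = 0.
Assume b_r = r^2 − 2r + 1.
Then b_{r+1} = b_r + (2r − 1) = (r^2 − 2r + 1) + (2r − 1) = r^2,
and (r+1)^2 − 2·(r+1) + 1 = r^2.
Hence b_k = k^2 − 2k + 1 for every k ≥ 1, by induction.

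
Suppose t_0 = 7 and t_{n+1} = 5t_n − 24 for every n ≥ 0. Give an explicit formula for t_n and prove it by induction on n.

Claim: t_n = 5^n + 6.

Base case: t_0 = 7, and 5^0 + 6 = 1 + 6 = 7.
Assume t_j = 5^j + 6 for some j ≥ 0.
Then t_{j+1} = 5t_j − 24 = 5·(5^j + 6) − 24 = 5^{j+1} + 30 − 24 = 5^{j+1} + 6.
By induction, t_n = 5^n + 6 for all n ≥ 0.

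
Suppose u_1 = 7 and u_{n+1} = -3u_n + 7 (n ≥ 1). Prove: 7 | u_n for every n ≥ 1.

Base case: u_1 = 7 = 7·1, so 7 | u_1.
Assume 7 | u_j, so u_j = 7t for some integer t.
Then u_{j+1} = -3u_j + 7 = -3·(7t) + 7 = 7(-3t + 1), so 7 | u_{j+1}.
By induction, 7 | u_n for all n ≥ 1.

7 | u_n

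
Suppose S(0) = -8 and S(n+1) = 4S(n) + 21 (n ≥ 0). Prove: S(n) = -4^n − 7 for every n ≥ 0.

Base case: S(0) = -8, and -4^0 − 7 = -1 − 7 = -8.
Assume S(m) = -4^m − 7 for some m ≥ 0.
Then S(m+1) = 4S(m) + 21 = 4·(-4^m − 7) + 21 = -4^{m+1} − 28 + 21 = -4^{m+1} − 7.
This completes the inductive step, so S(n) = -4^n − 7 for all n ≥ 0.

S(n) = -4^n − 7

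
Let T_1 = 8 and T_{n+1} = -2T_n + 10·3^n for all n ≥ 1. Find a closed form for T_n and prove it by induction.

Claim: T_n = -(-2)^n + 2·3^n.

Base case: T_1 = 8, and -(-2)^1 + 2·3^1 = 2 + 6 = 8.
Assume T_m = -(-2)^m + 2·3^m for some m ≥ 1.
Then T_{m+1} = -2T_m + 10·3^m = -2·(-(-2)^m + 2·3^m) + 10·3^m = -(-2)^{m+1} − 4·3^m + 10·3^m = -(-2)^{m+1} + 6·3^m = -(-2)^{m+1} + 2·3^{m+1}.
By induction, T_n = -(-2)^n + 2·3^n for all n ≥ 1.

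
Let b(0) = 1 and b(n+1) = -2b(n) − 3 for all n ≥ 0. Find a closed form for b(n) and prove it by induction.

Claim: b(n) = 2·(-2)^n − 1.

Base case: b(0) = 1, and 2·(-2)^0 − 1 = 2 − 1 = 1.
Assume b(r) = 2·(-2)^r − 1 for some r ≥ 0.
Then b(r+1) = -2b(r) − 3 = -2·(2·(-2)^r − 1) − 3 = -4·(-2)^r + 2 − 3 = 2·(-2)^{r+1} − 1.
By induction, b(n) = 2·(-2)^n − 1 for all n ≥ 0.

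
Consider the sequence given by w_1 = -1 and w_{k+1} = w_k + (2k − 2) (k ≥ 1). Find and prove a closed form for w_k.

Claim: w_k = k^2 − 3k + 1.

Base case: w_1 = -1, and 1^2 − 3·1 + 1 = -1.
Assume w_j = j^2 − 3j + 1.
Then w_{j+1} = w_j + (2j − 2) = (j^2 − 3j + 1) + (2j − 2) = j^2 − j − 1,
and (j+1)^2 − 3·(j+1) + 1 = j^2 − j − 1.
Hence w_k = k^2 − 3k + 1 for every k ≥ 1, by induction.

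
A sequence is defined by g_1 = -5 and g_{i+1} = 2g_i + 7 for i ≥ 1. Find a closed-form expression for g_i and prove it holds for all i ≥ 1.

Claim: g_i = 2^i − 7.

Base case: g_1 = -5, and 2^1 − 7 = 2 − 7 = -5.
Assume g_r = 2^r − 7 for some r ≥ 1.
Then g_{r+1} = 2g_r + 7 = 2·(2^r − 7) + 7 = 2^{r+1} − 14 + 7 = 2^{r+1} − 7.
By induction, g_i = 2^i − 7 for all i ≥ 1.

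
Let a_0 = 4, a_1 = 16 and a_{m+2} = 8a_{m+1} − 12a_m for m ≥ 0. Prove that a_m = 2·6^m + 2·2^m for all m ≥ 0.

Base cases: a_0 = 4 and 2·6^0 + 2·2^0 = 4; a_1 = 16 and 2·6^1 + 2·2^1 = 16.
Assume a_i = 2·6^i + 2·2^i for all 0 ≤ i ≤ j, where j ≥ 1.
Then a_{j+1} = 8a_j − 12a_{j−1} = 8·(2·6^j + 2·2^j) − 12·(2·6^{j−1} + 2·2^{j−1}) = 2·(8·6 − 12)6^{j−1} + 2·(8·2 − 12)2^{j−1} = 72·6^{j−1} + 8·2^{j−1} = 2·6^{j+1} + 2·2^{j+1}.
By strong induction, a_m = 2·6^m + 2·2^m for all m ≥ 0.

a_m = 2·6^m + 2·2^m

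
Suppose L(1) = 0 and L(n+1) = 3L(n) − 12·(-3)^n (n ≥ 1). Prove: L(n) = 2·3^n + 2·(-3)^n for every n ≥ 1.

Base case: L(1) = 0, and 2·3^1 + 2·(-3)^1 = 6 − 6 = 0.
Assume L(j) = 2·3^j + 2·(-3)^j for some j ≥ 1.
Then L(j+1) = 3L(j) − 12·(-3)^j = 3·(2·3^j + 2·(-3)^j) − 12·(-3)^j = 2·3^{j+1} + 6·(-3)^j − 12·(-3)^j = 2·3^{j+1} − 6·(-3)^j = 2·3^{j+1} + 2·(-3)^{j+1}.
So the formula holds for j+1, and by induction L(n) = 2·3^n + 2·(-3)^n for all n ≥ 1.

L(n) = 2·3^n + 2·(-3)^n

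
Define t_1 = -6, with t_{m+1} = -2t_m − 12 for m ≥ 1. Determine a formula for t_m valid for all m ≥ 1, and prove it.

Claim: t_m = (-2)^m − 4.

Base case: t_1 = -6, and (-2)^1 − 4 = -2 − 4 = -6.
Assume t_j = (-2)^j − 4 for some j ≥ 1.
Then t_{j+1} = -2t_j − 12 = -2·((-2)^j − 4) − 12 = -2·(-2)^j + 8 − 12 = (-2)^{j+1} − 4.
So the formula holds for j+1, and by induction t_m = (-2)^m − 4 for all m ≥ 1.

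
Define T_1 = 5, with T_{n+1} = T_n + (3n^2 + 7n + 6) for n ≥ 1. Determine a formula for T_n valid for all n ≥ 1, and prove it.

Claim: T_n = n^3 + 2n^2 + 3n − 1.

Base case: T_1 = 5, and 1^3 + 2·1^2 + 3·1 − 1 = 5.
Assume T_j = j^3 + 2j^2 + 3j − 1.
Then T_{j+1} = T_j + (3j^2 + 7j + 6) = (j^3 + 2j^2 + 3j − 1) + (3j^2 + 7j + 6) = j^3 + 5j^2 + 10j + 5,
and (j+1)^3 + 2·(j+1)^2 + 3·(j+1) − 1 = j^3 + 5j^2 + 10j + 5.
This completes the inductive step, so T_n = n^3 + 2n^2 + 3n − 1 for all n ≥ 1.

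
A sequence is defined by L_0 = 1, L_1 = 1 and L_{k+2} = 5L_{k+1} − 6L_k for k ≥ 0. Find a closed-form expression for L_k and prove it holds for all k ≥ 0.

Claim: L_k = 2·2^k − 3^k.

Base cases: L_0 = 1 and 2·2^0 − 3^0 = 1; L_1 = 1 and 2·2^1 − 3^1 = 1.
Assume L_i = 2·2^i − 3^i for all 0 ≤ i ≤ j, where j ≥ 1.
Then L_{j+1} = 5L_j − 6L_{j−1} = 5·(2·2^j − 3^j) − 6·(2·2^{j−1} − 3^{j−1}) = 2·(5·2 − 6)2^{j−1} − (5·3 − 6)3^{j−1} = 8·2^{j−1} − 9·3^{j−1} = 2·2^{j+1} − 3^{j+1}.
By strong induction, L_k = 2·2^k − 3^k for all k ≥ 0.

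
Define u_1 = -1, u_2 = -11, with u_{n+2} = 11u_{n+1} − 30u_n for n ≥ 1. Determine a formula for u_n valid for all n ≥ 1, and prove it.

Claim: u_n = -6^n + 5^n.

Base cases: u_1 = -1 and -6^1 + 5^1 = -1; u_2 = -11 and -6^2 + 5^2 = -11.
Assume u_j = -6^j + 5^j for all 1 ≤ j ≤ r, where r ≥ 2.
Then u_{r+1} = 11u_r − 30u_{r−1} = 11·(-6^r + 5^r) − 30·(-6^{r−1} + 5^{r−1}) = -(11·6 − 30)6^{r−1} + (11·5 − 30)5^{r−1} = -36·6^{r−1} + 25·5^{r−1} = -6^{r+1} + 5^{r+1}.
So the formula holds for r+1, and by strong induction u_n = -6^n + 5^n for all n ≥ 1.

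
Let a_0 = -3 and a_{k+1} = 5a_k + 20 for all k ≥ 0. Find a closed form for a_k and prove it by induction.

Claim: a_k = 2·5^k − 5.

Base case: a_0 = -3, and 2·5^0 − 5 = 2 − 5 = -3.
Assume a_m = 2·5^m − 5 for some m ≥ 0.
Then a_{m+1} = 5a_m + 20 = 5·(2·5^m − 5) + 20 = 10·5^m − 25 + 20 = 2·5^{m+1} − 5.
This completes the inductive step, so a_k = 2·5^k − 5 for all k ≥ 0.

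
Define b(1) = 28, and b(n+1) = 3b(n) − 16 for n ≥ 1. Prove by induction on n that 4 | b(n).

Base case: b(1) = 28 = 4·7, so 4 | b(1).
Assume 4 | b(j), so b(j) = 4t for some integer t.
Then b(j+1) = 3b(j) − 16 = 3·(4t) − 16 = 4(3t − 4), so 4 | b(j+1).
By induction, 4 | b(n) for all n ≥ 1.

4 | b(n)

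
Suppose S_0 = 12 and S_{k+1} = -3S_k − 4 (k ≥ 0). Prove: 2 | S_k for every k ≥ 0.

Base case: S_0 = 12 = 2·6, so 2 | S_0.
Assume 2 | S_m, so S_m = 2t for some integer t.
Then S_{m+1} = -3S_m − 4 = -3·(2t) − 4 = 2(-3t − 2), so 2 | S_{m+1}.
Hence 2 | S_k for every k ≥ 0, by induction.

2 | S_k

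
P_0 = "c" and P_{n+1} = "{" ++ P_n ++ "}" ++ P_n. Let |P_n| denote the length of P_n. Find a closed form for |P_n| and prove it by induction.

Claim: |P_n| = 3·2^n − 2.

Base case: |P_0| = 1, and 3·2^0 − 2 = 1.
Assume |P_r| = 3·2^r − 2.
Then |P_{r+1}| = 1 + |P_r| + 1 + |P_r| = 2|P_r| + 2 = 2(3·2^r − 2) + 2 = 3·2^{r+1} − 4 + 2 = 3·2^{r+1} − 2.
This completes the inductive step, so |P_n| = 3·2^n − 2 for all n ≥ 0.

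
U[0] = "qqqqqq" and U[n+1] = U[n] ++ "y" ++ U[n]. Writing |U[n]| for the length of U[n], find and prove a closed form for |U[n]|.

Claim: |U[n]| = 7·2^n − 1.

Base case: |U[0]| = 6, and 7·2^0 − 1 = 6.
Assume |U[m]| = 7·2^m − 1.
Then |U[m+1]| = |U[m]| + 1 + |U[m]| = 2|U[m]| + 1 = 2(7·2^m − 1) + 1 = 7·2^{m+1} − 2 + 1 = 7·2^{m+1} − 1.
This completes the inductive step, so |U[n]| = 7·2^n − 1 for all n ≥ 0.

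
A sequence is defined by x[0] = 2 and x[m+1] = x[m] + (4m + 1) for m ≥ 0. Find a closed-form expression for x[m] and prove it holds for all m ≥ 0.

Claim: x[m] = 2m^2 − m + 2.

Base case: x[0] = 2, and 2·0^2 − 0 + 2 = 2.
Assume x[k] = 2k^2 − k + 2.
Then x[k+1] = x[k] + (4k + 1) = (2k^2 − k + 2) + (4k + 1) = 2k^2 + 3k + 3,
and 2·(k+1)^2 − (k+1) + 2 = 2k^2 + 3k + 3.
This completes the inductive step, so x[m] = 2m^2 − m + 2 for all m ≥ 0.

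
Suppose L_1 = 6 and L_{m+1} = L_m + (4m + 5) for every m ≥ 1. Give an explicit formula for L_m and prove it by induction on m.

Claim: L_m = 2m^2 + 3m + 1.

Base case: L_1 = 6, and 2·1^2 + 3·1 + 1 = 6.
Assume L_r = 2r^2 + 3r + 1.
Then L_{r+1} = L_r + (4r + 5) = (2r^2 + 3r + 1) + (4r + 5) = 2r^2 + 7r + 6,
and 2·(r+1)^2 + 3·(r+1) + 1 = 2r^2 + 7r + 6.
By induction, L_m = 2m^2 + 3m + 1 for all m ≥ 1.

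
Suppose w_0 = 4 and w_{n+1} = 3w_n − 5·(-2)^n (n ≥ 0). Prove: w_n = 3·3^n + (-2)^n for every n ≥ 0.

Base case: w_0 = 4, and 3·3^0 + (-2)^0 = 3 + 1 = 4.
Assume w_r = 3·3^r + (-2)^r for some r ≥ 0.
Then w_{r+1} = 3w_r − 5·(-2)^r = 3·(3·3^r + (-2)^r) − 5·(-2)^r = 3·3^{r+1} + 3·(-2)^r − 5·(-2)^r = 3·3^{r+1} − 2·(-2)^r = 3·3^{r+1} + (-2)^{r+1}.
So the formula holds for r+1, and by induction w_n = 3·3^n + (-2)^n for all n ≥ 0.

w_n = 3·3^n + (-2)^n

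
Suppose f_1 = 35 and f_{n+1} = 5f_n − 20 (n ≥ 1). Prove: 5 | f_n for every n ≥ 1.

Base case: f_1 = 35 = 5·7, so 5 | f_1.
Assume 5 | f_r, so f_r = 5t for some integer t.
Then f_{r+1} = 5f_r − 20 = 5·(5t) − 20 = 5(5t − 4), so 5 | f_{r+1}.
So the property holds for r+1, and by induction 5 | f_n for all n ≥ 1.

5 | f_n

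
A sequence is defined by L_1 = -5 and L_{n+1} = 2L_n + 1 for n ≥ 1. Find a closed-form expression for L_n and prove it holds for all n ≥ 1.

Claim: L_n = -2^{n+1} − 1.

Base case: L_1 = -5, and -2^{1+1} − 1 = -4 − 1 = -5.
Assume L_r = -2^{r+1} − 1 for some r ≥ 1.
Then L_{r+1} = 2L_r + 1 = 2·(-2^{r+1} − 1) + 1 = -2^{r+2} − 2 + 1 = -2^{r+2} − 1.
Hence L_n = -2^{n+1} − 1 for every n ≥ 1, by induction.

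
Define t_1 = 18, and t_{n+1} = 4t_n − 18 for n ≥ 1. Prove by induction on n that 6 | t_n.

Base case: t_1 = 18 = 6·3, so 6 | t_1.
Assume 6 | t_k, so t_k = 6s for some integer s.
Then t_{k+1} = 4t_k − 18 = 4·(6s) − 18 = 6(4s − 3), so 6 | t_{k+1}.
By induction, 6 | t_n for all n ≥ 1.

6 | t_n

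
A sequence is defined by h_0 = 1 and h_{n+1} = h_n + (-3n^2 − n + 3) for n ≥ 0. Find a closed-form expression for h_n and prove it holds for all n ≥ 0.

Claim: h_n = -n^3 + n^2 + 3n + 1.

Base case: h_0 = 1, and -0^3 + 0^2 + 3·0 + 1 = 1.
Assume h_r = -r^3 + r^2 + 3r + 1.
Then h_{r+1} = h_r + (-3r^2 − r + 3) = (-r^3 + r^2 + 3r + 1) + (-3r^2 − r + 3) = -r^3 − 2r^2 + 2r + 4,
and -(r+1)^3 + (r+1)^2 + 3·(r+1) + 1 = -r^3 − 2r^2 + 2r + 4.
Hence h_n = -n^3 + n^2 + 3n + 1 for every n ≥ 0, by induction.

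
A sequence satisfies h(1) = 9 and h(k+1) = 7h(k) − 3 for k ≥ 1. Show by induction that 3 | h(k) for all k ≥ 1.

Base case: h(1) = 9 = 3·3, so 3 | h(1).
Assume 3 | h(r), so h(r) = 3t for some integer t.
Then h(r+1) = 7h(r) − 3 = 7·(3t) − 3 = 3(7t − 1), so 3 | h(r+1).
This completes the inductive step, so 3 | h(k) for all k ≥ 1.

3 | h(k)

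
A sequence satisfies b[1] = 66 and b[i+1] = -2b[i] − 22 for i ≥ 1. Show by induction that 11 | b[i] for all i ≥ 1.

Base case: b[1] = 66 = 11·6, so 11 | b[1].
Assume 11 | b[r], so b[r] = 11t for some integer t.
Then b[r+1] = -2b[r] − 22 = -2·(11t) − 22 = 11(-2t − 2), so 11 | b[r+1].
Hence 11 | b[i] for every i ≥ 1, by induction.

11 | b[i]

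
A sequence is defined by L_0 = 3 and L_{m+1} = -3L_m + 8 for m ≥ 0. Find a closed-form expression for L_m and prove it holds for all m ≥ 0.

Claim: L_m = (-3)^m + 2.

Base case: L_0 = 3, and (-3)^0 + 2 = 1 + 2 = 3.
Assume L_r = (-3)^r + 2 for some r ≥ 0.
Then L_{r+1} = -3L_r + 8 = -3·((-3)^r + 2) + 8 = -3·(-3)^r − 6 + 8 = (-3)^{r+1} + 2.
So the formula holds for r+1, and by induction L_m = (-3)^m + 2 for all m ≥ 0.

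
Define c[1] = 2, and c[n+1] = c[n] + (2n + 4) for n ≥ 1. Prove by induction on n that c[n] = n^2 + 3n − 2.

Base case: c[1] = 2, and 1^2 + 3·1 − 2 = 2.
Assume c[k] = k^2 + 3k − 2.
Then c[k+1] = c[k] + (2k + 4) = (k^2 + 3k − 2) + (2k + 4) = k^2 + 5k + 2,
and (k+1)^2 + 3·(k+1) − 2 = k^2 + 5k + 2.
Hence c[n] = n^2 + 3n − 2 for every n ≥ 1, by induction.

c[n] = n^2 + 3n − 2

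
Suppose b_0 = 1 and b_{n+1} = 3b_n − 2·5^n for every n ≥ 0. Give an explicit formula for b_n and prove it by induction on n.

Claim: b_n = 2·3^n − 5^n.

Base case: b_0 = 1, and 2·3^0 − 5^0 = 2 − 1 = 1.
Assume b_m = 2·3^m − 5^m for some m ≥ 0.
Then b_{m+1} = 3b_m − 2·5^m = 3·(2·3^m − 5^m) − 2·5^m = 2·3^{m+1} − 3·5^m − 2·5^m = 2·3^{m+1} − 5·5^m = 2·3^{m+1} − 5^{m+1}.
Hence b_n = 2·3^n − 5^n for every n ≥ 0, by induction.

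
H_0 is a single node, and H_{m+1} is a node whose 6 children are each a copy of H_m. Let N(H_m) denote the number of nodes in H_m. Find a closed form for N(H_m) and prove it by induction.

Claim: N(H_m) = (6^{m+1} − 1)/5.

Base case: N(H_0) = 1, and (6^{0+1} − 1)/5 = 1.
Assume N(H_k) = (6^{k+1} − 1)/5.
Then N(H_{k+1}) = 1 + 6N(H_k) = 1 + 6·(6^{k+1} − 1)/5 = 1 + (6^{k+2} − 6)/5 = (5 + 6^{k+2} − 6)/5 = (6^{k+2} − 1)/5.
So the formula holds for k+1, and by induction N(H_m) = (6^{m+1} − 1)/5 for all m ≥ 0.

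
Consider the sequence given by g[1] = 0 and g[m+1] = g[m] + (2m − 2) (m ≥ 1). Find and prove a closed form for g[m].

Claim: g[m] = m^2 − 3m + 2.

Base case: g[1] = 0, and 1^2 − 3·1 + 2 = 0.
Assume g[k] = k^2 − 3k + 2.
Then g[k+1] = g[k] + (2k − 2) = (k^2 − 3k + 2) + (2k − 2) = k^2 − k,
and (k+1)^2 − 3·(k+1) + 2 = k^2 − k.
By induction, g[m] = m^2 − 3m + 2 for all m ≥ 1.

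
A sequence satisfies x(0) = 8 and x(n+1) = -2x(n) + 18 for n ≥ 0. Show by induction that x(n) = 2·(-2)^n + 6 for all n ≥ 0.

Base case: x(0) = 8, and 2·(-2)^0 + 6 = 2 + 6 = 8.
Assume x(r) = 2·(-2)^r + 6 for some r ≥ 0.
Then x(r+1) = -2x(r) + 18 = -2·(2·(-2)^r + 6) + 18 = -4·(-2)^r − 12 + 18 = 2·(-2)^{r+1} + 6.
So the formula holds for r+1, and by induction x(n) = 2·(-2)^n + 6 for all n ≥ 0.

x(n) = 2·(-2)^n + 6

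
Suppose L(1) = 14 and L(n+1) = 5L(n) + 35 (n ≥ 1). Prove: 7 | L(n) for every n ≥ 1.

Base case: L(1) = 14 = 7·2, so 7 | L(1).
Assume 7 | L(j), so L(j) = 7t for some integer t.
Then L(j+1) = 5L(j) + 35 = 5·(7t) + 35 = 7(5t + 5), so 7 | L(j+1).
By induction, 7 | L(n) for all n ≥ 1.

7 | L(n)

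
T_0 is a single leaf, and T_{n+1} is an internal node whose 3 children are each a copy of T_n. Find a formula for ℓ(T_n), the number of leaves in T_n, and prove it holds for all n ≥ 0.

Claim: ℓ(T_n) = 3^n.

Base case: ℓ(T_0) = 1, and 3^0 = 1.
Assume ℓ(T_r) = 3^r.
Then ℓ(T_{r+1}) = 3·ℓ(T_r) = 3·3^r = 3^{r+1}.
This completes the inductive step, so ℓ(T_n) = 3^n for all n ≥ 0.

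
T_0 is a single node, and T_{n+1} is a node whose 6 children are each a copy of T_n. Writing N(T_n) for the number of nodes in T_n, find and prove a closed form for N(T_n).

Claim: N(T_n) = (6^{n+1} − 1)/5.

Base case: N(T_0) = 1, and (6^{0+1} − 1)/5 = 1.
Assume N(T_r) = (6^{r+1} − 1)/5.
Then N(T_{r+1}) = 1 + 6N(T_r) = 1 + 6·(6^{r+1} − 1)/5 = 1 + (6^{r+2} − 6)/5 = (5 + 6^{r+2} − 6)/5 = (6^{r+2} − 1)/5.
Hence N(T_n) = (6^{n+1} − 1)/5 for every n ≥ 0, by induction.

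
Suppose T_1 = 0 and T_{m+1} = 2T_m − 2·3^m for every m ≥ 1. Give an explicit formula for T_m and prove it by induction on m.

Claim: T_m = 3·2^m − 2·3^m.

Base case: T_1 = 0, and 3·2^1 − 2·3^1 = 6 − 6 = 0.
Assume T_k = 3·2^k − 2·3^k for some k ≥ 1.
Then T_{k+1} = 2T_k − 2·3^k = 2·(3·2^k − 2·3^k) − 2·3^k = 3·2^{k+1} − 4·3^k − 2·3^k = 3·2^{k+1} − 6·3^k = 3·2^{k+1} − 2·3^{k+1}.
This completes the inductive step, so T_m = 3·2^m − 2·3^m for all m ≥ 1.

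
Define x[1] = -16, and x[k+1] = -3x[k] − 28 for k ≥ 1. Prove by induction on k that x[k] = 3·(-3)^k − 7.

Base case: x[1] = -16, and 3·(-3)^1 − 7 = -9 − 7 = -16.
Assume x[m] = 3·(-3)^m − 7 for some m ≥ 1.
Then x[m+1] = -3x[m] − 28 = -3·(3·(-3)^m − 7) − 28 = -9·(-3)^m + 21 − 28 = 3·(-3)^{m+1} − 7.
By induction, x[k] = 3·(-3)^k − 7 for all k ≥ 1.

x[k] = 3·(-3)^k − 7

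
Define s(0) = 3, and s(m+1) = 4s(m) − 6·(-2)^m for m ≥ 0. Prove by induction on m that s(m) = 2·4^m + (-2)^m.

Base case: s(0) = 3, and 2·4^0 + (-2)^0 = 2 + 1 = 3.
Assume s(k) = 2·4^k + (-2)^k for some k ≥ 0.
Then s(k+1) = 4s(k) − 6·(-2)^k = 4·(2·4^k + (-2)^k) − 6·(-2)^k = 2·4^{k+1} + 4·(-2)^k − 6·(-2)^k = 2·4^{k+1} − 2·(-2)^k = 2·4^{k+1} + (-2)^{k+1}.
Hence s(m) = 2·4^m + (-2)^m for every m ≥ 0, by induction.

s(m) = 2·4^m + (-2)^m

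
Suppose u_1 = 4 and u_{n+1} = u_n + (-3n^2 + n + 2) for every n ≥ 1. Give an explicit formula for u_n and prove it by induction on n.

Claim: u_n = -n^3 + 2n^2 + n + 2.

Base case: u_1 = 4, and -1^3 + 2·1^2 + 1 + 2 = 4.
Assume u_r = -r^3 + 2r^2 + r + 2.
Then u_{r+1} = u_r + (-3r^2 + r + 2) = (-r^3 + 2r^2 + r + 2) + (-3r^2 + r + 2) = -r^3 − r^2 + 2r + 4,
and -(r+1)^3 + 2·(r+1)^2 + (r+1) + 2 = -r^3 − r^2 + 2r + 4.
This completes the inductive step, so u_n = -n^3 + 2n^2 + n + 2 for all n ≥ 1.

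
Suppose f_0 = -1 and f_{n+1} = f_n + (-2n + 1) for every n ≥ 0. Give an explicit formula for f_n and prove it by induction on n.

Claim: f_n = -n^2 + 2n − 1.

Base case: f_0 = -1, and -0^2 + 2·0 − 1 = -1.
Assume f_j = -j^2 + 2j − 1.
Then f_{j+1} = f_j + (-2j + 1) = (-j^2 + 2j − 1) + (-2j + 1) = -j^2,
and -(j+1)^2 + 2·(j+1) − 1 = -j^2.
This completes the inductive step, so f_n = -n^2 + 2n − 1 for all n ≥ 0.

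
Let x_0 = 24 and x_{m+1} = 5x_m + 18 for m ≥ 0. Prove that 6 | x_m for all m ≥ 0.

Base case: x_0 = 24 = 6·4, so 6 | x_0.
Assume 6 | x_r, so x_r = 6t for some integer t.
Then x_{r+1} = 5x_r + 18 = 5·(6t) + 18 = 6(5t + 3), so 6 | x_{r+1}.
Hence 6 | x_m for every m ≥ 0, by induction.

6 | x_m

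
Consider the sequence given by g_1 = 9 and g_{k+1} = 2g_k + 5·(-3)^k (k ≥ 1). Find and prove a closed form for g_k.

Claim: g_k = 3·2^k − (-3)^k.

Base case: g_1 = 9, and 3·2^1 − (-3)^1 = 6 + 3 = 9.
Assume g_j = 3·2^j − (-3)^j for some j ≥ 1.
Then g_{j+1} = 2g_j + 5·(-3)^j = 2·(3·2^j − (-3)^j) + 5·(-3)^j = 3·2^{j+1} − 2·(-3)^j + 5·(-3)^j = 3·2^{j+1} + 3·(-3)^j = 3·2^{j+1} − (-3)^{j+1}.
This completes the inductive step, so g_k = 3·2^k − (-3)^k for all k ≥ 1.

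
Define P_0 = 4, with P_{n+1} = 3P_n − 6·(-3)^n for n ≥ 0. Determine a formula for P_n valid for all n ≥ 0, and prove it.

Claim: P_n = 3·3^n + (-3)^n.

Base case: P_0 = 4, and 3·3^0 + (-3)^0 = 3 + 1 = 4.
Assume P_k = 3·3^k + (-3)^k for some k ≥ 0.
Then P_{k+1} = 3P_k − 6·(-3)^k = 3·(3·3^k + (-3)^k) − 6·(-3)^k = 3·3^{k+1} + 3·(-3)^k − 6·(-3)^k = 3·3^{k+1} − 3·(-3)^k = 3·3^{k+1} + (-3)^{k+1}.
This completes the inductive step, so P_n = 3·3^n + (-3)^n for all n ≥ 0.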